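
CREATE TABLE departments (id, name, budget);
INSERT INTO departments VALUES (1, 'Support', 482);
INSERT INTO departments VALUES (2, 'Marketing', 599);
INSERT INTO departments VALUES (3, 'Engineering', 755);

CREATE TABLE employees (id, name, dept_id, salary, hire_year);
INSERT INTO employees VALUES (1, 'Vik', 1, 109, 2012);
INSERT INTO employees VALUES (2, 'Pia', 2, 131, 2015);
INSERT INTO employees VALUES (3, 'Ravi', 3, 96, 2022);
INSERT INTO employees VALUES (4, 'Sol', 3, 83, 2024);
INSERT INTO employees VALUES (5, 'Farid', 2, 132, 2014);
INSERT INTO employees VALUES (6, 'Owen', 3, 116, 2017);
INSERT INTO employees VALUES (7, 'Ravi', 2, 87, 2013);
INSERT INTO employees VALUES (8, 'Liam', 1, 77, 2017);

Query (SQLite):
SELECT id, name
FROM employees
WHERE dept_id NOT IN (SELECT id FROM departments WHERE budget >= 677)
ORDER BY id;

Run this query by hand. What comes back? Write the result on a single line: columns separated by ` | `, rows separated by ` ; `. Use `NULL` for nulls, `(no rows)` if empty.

Inner query: departments.id where budget >= 677.
Outer: keep employees rows whose dept_id is not in that set.
Inner query → {3}

1 | Vik ; 2 | Pia ; 5 | Farid ; 7 | Ravi ; 8 | Liam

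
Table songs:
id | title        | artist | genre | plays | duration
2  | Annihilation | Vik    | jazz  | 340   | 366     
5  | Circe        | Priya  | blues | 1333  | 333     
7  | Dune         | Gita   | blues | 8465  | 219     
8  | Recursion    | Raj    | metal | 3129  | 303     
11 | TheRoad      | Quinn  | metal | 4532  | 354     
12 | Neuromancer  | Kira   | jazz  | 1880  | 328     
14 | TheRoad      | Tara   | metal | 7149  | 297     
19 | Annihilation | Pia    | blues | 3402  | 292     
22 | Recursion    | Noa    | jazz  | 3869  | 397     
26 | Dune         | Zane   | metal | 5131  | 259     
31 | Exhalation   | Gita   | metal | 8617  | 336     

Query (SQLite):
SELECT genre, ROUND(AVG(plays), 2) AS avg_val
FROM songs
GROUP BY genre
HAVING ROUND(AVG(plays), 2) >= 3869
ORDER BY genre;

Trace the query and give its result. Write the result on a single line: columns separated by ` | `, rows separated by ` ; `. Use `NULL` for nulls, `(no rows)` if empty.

blues | 4400 ; metal | 5711.6

Partition songs by genre; compute ROUND(AVG(plays), 2) within each group.
HAVING: keep groups where ROUND(AVG(plays), 2) >= 3869.
  blues: ids {5, 7, 19} → ROUND(AVG(plays), 2)=4400
  jazz: ids {2, 12, 22} → ROUND(AVG(plays), 2)=2029.67
  metal: ids {8, 11, 14, 26, 31} → ROUND(AVG(plays), 2)=5711.6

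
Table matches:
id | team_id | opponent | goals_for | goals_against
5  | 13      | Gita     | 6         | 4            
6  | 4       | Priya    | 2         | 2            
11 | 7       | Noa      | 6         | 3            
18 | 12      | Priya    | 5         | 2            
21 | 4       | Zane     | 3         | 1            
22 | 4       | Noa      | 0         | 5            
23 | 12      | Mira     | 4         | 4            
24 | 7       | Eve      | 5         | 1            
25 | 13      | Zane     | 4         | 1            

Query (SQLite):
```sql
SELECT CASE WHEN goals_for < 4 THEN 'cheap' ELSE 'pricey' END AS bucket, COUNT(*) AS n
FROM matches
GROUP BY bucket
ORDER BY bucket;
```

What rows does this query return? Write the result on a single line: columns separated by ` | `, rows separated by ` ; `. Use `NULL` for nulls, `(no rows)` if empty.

Bucket rows by goals_for < 4 → 'cheap' else 'pricey'; count each bucket.

cheap | 3 ; pricey | 6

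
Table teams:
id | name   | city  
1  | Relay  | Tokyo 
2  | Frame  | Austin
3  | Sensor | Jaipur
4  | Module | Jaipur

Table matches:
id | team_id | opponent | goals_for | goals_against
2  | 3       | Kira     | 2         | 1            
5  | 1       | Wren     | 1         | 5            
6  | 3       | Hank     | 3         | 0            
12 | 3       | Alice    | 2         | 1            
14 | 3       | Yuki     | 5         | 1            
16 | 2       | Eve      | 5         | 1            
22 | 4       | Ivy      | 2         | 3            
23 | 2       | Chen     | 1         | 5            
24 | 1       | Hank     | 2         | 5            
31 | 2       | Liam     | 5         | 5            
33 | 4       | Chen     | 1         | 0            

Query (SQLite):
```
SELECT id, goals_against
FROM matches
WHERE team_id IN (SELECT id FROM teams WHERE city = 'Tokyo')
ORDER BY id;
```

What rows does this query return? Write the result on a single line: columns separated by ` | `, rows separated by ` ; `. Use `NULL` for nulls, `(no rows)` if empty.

Inner query: teams.id where city = 'Tokyo'.
Outer: keep matches rows whose team_id is in that set.
Inner query → {1}

5 | 5 ; 24 | 5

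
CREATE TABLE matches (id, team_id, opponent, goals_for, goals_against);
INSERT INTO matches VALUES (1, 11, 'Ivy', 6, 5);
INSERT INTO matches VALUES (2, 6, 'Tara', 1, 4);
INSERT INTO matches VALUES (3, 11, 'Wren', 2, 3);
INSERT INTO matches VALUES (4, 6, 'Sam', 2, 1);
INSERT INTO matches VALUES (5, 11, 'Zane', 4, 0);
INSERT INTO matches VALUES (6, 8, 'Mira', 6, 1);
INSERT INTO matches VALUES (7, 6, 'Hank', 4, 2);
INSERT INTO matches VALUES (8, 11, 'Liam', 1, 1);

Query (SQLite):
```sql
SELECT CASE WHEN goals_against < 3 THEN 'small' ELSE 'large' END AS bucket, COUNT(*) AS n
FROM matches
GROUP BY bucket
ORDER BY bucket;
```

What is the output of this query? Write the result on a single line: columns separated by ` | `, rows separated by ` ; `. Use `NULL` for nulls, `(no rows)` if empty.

large | 3 ; small | 5

Bucket rows by goals_against < 3 → 'small' else 'large'; count each bucket.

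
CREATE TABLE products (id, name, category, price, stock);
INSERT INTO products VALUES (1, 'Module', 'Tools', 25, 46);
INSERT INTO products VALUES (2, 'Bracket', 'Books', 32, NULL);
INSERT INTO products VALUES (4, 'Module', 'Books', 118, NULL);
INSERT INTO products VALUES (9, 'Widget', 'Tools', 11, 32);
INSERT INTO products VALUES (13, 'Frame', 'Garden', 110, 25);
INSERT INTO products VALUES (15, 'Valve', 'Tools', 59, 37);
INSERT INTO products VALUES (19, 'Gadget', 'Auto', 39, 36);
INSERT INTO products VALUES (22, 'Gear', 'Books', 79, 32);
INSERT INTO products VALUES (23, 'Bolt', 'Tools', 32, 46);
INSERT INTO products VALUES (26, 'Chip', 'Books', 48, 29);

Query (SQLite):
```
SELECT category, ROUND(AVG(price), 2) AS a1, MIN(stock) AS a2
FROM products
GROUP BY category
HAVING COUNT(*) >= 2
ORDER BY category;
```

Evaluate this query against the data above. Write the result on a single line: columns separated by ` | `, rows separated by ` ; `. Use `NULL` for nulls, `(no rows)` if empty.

Books | 69.25 | 29 ; Tools | 31.75 | 32

Group products by category.
Per group compute: ROUND(AVG(price), 2), MIN(stock).
HAVING: drop groups with fewer than 2 rows.
  Auto: ids {19} → ROUND(AVG(price), 2)=39, MIN(stock)=36
  Books: ids {2, 4, 22, 26} → ROUND(AVG(price), 2)=69.25, MIN(stock)=29
  Garden: ids {13} → ROUND(AVG(price), 2)=110, MIN(stock)=25
  Tools: ids {1, 9, 15, 23} → ROUND(AVG(price), 2)=31.75, MIN(stock)=32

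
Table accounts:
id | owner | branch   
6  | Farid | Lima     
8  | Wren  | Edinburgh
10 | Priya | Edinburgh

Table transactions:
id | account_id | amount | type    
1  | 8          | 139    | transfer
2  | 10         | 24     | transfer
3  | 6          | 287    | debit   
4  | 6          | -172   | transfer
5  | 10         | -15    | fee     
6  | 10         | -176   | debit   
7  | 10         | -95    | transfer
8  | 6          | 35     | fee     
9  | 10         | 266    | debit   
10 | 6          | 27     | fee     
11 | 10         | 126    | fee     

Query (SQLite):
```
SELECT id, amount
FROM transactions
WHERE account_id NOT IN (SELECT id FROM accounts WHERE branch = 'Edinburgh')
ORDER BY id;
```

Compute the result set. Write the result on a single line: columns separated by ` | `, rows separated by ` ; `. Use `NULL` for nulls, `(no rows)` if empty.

3 | 287 ; 4 | -172 ; 8 | 35 ; 10 | 27

Inner query: accounts.id where branch = 'Edinburgh'.
Outer: keep transactions rows whose account_id is not in that set.
Inner query → {8, 10}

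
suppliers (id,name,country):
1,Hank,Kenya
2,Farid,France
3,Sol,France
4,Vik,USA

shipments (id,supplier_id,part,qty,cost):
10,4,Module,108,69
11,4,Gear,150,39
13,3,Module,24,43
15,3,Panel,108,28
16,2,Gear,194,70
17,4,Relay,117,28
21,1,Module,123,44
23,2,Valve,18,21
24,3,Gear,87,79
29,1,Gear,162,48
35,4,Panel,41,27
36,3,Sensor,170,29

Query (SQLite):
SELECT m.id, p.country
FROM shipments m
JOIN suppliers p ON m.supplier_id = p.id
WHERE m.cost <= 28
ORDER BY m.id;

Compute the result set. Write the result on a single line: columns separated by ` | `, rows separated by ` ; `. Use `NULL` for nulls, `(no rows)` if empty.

15 | France ; 17 | USA ; 23 | France ; 35 | USA

Each shipments row matches the suppliers row where supplier_id = suppliers.id.
Then keep rows with m.cost <= 28.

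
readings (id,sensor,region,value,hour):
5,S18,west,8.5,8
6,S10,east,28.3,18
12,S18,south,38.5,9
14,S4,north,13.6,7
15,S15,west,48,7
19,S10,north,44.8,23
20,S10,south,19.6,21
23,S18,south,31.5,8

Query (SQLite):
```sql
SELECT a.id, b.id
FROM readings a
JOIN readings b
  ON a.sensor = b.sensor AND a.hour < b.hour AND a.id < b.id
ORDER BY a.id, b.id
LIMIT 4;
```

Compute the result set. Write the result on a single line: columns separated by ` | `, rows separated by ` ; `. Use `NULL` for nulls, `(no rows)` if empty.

Pairs (a,b) with same sensor, a.hour < b.hour, a.id < b.id.
sensor groups: S10:{6,19,20} S15:{15} S18:{5,12,23} S4:{14}
Ordered by (a.id, b.id); first 4.

5 | 12 ; 6 | 19 ; 6 | 20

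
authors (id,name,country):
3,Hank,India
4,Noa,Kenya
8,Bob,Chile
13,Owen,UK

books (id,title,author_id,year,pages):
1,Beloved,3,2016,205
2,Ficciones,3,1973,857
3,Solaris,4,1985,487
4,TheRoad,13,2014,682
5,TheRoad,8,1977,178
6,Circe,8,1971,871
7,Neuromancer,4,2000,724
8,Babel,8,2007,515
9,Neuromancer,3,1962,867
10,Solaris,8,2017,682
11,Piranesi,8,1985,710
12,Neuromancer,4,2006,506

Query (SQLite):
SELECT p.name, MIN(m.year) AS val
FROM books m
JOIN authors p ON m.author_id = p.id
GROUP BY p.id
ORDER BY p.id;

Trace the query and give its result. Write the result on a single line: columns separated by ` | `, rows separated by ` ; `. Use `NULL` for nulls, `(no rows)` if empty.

Hank | 1962 ; Noa | 1985 ; Bob | 1971 ; Owen | 2014

Join each books row to its authors via author_id.
Group joined rows by authors.id; compute MIN(m.year) per group.
  3: ids {1, 2, 9} → MIN(m.year)=1962
  4: ids {3, 7, 12} → MIN(m.year)=1985
  8: ids {5, 6, 8, 10, 11} → MIN(m.year)=1971
  13: ids {4} → MIN(m.year)=2014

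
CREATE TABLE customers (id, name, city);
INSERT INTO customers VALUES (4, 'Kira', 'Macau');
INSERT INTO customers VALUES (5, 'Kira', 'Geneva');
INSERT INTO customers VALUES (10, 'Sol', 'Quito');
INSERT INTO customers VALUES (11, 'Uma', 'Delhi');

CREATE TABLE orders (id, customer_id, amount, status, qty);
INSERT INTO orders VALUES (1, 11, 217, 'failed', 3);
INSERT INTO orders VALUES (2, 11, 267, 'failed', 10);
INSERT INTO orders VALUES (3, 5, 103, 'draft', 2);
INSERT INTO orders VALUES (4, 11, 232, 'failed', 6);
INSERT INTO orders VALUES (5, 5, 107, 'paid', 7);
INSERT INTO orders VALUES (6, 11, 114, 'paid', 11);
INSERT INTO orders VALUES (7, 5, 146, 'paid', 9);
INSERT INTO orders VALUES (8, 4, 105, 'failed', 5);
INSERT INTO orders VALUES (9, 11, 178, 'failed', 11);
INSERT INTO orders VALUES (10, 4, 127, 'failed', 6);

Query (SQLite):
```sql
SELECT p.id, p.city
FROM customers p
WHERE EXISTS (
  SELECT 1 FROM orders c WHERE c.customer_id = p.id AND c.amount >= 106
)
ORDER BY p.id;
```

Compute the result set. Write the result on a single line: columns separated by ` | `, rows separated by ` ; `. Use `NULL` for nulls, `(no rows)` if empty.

For each customers row, check whether any orders with matching customer_id has amount >= 106.
Keep rows where that is true.

4 | Macau ; 5 | Geneva ; 11 | Delhi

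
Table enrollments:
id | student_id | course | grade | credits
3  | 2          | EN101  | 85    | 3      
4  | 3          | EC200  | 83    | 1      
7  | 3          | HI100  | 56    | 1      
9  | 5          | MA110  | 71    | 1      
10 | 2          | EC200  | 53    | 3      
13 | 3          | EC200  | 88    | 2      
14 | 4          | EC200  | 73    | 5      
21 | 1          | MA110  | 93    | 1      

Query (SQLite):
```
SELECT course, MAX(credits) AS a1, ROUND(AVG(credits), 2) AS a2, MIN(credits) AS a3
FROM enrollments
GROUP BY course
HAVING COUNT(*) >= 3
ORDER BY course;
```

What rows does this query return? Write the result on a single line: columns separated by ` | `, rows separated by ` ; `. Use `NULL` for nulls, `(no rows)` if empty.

EC200 | 5 | 2.75 | 1

Group enrollments by course.
Per group compute: MAX(credits), ROUND(AVG(credits), 2), MIN(credits).
HAVING: drop groups with fewer than 3 rows.
  EC200: ids {4, 10, 13, 14} → MAX(credits)=5, ROUND(AVG(credits), 2)=2.75, MIN(credits)=1
  EN101: ids {3} → MAX(credits)=3, ROUND(AVG(credits), 2)=3, MIN(credits)=3
  HI100: ids {7} → MAX(credits)=1, ROUND(AVG(credits), 2)=1, MIN(credits)=1
  MA110: ids {9, 21} → MAX(credits)=1, ROUND(AVG(credits), 2)=1, MIN(credits)=1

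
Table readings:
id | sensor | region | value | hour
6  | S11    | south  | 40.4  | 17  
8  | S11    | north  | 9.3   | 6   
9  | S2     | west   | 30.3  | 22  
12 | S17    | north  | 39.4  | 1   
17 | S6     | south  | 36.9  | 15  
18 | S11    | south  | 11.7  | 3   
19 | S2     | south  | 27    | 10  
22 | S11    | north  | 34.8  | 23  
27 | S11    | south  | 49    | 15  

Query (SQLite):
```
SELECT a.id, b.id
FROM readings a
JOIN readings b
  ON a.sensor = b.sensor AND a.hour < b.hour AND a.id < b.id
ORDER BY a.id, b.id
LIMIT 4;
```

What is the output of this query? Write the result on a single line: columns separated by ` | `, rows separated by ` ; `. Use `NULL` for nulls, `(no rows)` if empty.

6 | 22 ; 8 | 22 ; 8 | 27 ; 18 | 22

Pairs (a,b) with same sensor, a.hour < b.hour, a.id < b.id.
sensor groups: S11:{6,8,18,22,27} S17:{12} S2:{9,19} S6:{17}
Ordered by (a.id, b.id); first 4.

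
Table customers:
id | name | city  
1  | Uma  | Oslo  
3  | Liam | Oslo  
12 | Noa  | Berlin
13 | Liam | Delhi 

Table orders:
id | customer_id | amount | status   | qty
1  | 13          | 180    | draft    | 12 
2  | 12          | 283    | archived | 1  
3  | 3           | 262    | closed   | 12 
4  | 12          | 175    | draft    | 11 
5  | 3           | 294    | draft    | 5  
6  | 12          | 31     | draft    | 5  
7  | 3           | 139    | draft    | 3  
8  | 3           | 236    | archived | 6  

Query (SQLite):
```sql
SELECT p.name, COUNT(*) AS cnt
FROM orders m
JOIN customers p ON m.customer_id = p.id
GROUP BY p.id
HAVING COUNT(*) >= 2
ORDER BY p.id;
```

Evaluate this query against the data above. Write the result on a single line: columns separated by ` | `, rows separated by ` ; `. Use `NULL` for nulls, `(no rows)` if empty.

Liam | 4 ; Noa | 3

Join each orders row to its customers via customer_id.
Group joined rows by customers.id; compute COUNT(*) per group.
HAVING: keep groups with count ≥ 2.
  3: ids {3, 5, 7, 8} → COUNT(*)=4
  12: ids {2, 4, 6} → COUNT(*)=3
  13: ids {1} → COUNT(*)=1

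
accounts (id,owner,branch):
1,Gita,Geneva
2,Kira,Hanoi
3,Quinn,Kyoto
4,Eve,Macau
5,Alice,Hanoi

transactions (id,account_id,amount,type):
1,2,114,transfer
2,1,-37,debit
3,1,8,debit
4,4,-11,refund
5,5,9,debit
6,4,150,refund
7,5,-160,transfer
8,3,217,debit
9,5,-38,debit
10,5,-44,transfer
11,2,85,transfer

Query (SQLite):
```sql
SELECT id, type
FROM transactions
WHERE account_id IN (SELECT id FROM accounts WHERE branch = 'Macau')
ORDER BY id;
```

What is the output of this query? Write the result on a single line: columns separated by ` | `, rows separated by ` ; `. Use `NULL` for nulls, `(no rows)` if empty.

Inner query: accounts.id where branch = 'Macau'.
Outer: keep transactions rows whose account_id is in that set.
Inner query → {4}

4 | refund ; 6 | refund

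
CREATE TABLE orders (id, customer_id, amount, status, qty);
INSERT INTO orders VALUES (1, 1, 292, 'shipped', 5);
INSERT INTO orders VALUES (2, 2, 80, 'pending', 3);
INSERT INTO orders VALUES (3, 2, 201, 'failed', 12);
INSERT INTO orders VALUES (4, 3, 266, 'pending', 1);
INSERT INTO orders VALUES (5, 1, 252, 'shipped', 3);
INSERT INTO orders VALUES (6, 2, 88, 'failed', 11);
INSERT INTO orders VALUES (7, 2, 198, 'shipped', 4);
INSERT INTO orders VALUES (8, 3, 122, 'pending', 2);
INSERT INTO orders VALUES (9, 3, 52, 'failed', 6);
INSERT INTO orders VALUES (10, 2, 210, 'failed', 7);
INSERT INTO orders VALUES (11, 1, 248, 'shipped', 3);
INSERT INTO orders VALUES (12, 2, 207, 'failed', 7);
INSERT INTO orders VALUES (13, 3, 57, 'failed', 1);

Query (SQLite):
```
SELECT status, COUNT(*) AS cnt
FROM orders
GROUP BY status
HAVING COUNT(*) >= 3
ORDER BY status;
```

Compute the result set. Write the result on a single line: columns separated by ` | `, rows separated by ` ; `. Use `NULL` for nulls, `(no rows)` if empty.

failed | 6 ; pending | 3 ; shipped | 4

Partition orders by status; compute COUNT(*) within each group.
HAVING: keep groups with count ≥ 3.
  failed: ids {3, 6, 9, 10, 12, 13} → COUNT(*)=6
  pending: ids {2, 4, 8} → COUNT(*)=3
  shipped: ids {1, 5, 7, 11} → COUNT(*)=4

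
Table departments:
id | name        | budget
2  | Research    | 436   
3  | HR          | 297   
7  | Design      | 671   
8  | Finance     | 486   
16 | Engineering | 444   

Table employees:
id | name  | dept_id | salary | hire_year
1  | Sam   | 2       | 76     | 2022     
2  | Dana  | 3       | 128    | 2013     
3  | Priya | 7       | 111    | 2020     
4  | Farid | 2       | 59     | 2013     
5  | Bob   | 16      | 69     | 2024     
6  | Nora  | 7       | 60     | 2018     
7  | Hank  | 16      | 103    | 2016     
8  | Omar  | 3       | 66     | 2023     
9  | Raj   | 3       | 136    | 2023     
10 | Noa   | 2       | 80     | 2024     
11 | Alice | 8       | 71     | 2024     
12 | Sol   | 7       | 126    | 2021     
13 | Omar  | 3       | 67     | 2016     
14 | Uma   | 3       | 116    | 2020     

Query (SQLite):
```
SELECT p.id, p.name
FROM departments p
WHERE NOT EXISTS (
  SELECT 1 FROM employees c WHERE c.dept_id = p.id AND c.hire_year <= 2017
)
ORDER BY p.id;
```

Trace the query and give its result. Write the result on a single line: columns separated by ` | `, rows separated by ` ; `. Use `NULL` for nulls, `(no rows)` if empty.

For each departments row, check whether any employees with matching dept_id has hire_year <= 2017.
Keep rows where that is false.

7 | Design ; 8 | Finance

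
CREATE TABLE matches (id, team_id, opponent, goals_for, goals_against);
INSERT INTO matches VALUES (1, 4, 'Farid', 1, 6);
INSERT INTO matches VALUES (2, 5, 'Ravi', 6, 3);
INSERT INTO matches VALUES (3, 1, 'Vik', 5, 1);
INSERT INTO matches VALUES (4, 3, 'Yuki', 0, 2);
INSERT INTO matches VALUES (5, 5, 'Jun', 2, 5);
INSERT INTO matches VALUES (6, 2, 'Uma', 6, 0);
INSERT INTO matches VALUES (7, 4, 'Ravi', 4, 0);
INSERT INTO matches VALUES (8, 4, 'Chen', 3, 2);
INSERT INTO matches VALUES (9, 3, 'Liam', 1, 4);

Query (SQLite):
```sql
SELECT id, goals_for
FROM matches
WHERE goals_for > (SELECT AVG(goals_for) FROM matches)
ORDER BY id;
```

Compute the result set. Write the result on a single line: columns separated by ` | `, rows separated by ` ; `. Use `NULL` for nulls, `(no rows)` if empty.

Scalar subquery: AVG(goals_for) over all matches rows = 3.111111 (≈; comparison uses full precision).
Keep rows where goals_for > that value.

2 | 6 ; 3 | 5 ; 6 | 6 ; 7 | 4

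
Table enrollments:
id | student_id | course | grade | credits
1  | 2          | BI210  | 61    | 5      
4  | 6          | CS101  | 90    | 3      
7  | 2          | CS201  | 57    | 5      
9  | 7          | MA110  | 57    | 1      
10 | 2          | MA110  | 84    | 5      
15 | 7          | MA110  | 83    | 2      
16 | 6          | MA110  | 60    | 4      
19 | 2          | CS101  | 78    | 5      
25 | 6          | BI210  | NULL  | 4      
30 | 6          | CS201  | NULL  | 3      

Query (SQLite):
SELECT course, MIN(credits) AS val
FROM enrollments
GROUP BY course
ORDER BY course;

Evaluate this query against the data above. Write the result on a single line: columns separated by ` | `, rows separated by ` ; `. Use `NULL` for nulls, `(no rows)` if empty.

BI210 | 4 ; CS101 | 3 ; CS201 | 3 ; MA110 | 1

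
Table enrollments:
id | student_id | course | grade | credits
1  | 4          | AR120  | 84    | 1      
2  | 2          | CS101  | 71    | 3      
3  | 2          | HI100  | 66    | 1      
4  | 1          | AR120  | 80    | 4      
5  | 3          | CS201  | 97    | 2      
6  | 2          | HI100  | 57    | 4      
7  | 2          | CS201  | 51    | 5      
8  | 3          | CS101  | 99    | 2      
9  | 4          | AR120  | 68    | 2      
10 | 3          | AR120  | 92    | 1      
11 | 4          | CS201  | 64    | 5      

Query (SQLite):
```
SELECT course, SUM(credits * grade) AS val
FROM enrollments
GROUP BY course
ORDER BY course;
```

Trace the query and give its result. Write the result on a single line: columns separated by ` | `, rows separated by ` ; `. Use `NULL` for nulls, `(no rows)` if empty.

AR120 | 632 ; CS101 | 411 ; CS201 | 769 ; HI100 | 294

For each row compute credits * grade.
Group by course; take SUM of the expression per group.
  AR120: ids {1, 4, 9, 10} → SUM(credits * grade)=632
  CS101: ids {2, 8} → SUM(credits * grade)=411
  CS201: ids {5, 7, 11} → SUM(credits * grade)=769
  HI100: ids {3, 6} → SUM(credits * grade)=294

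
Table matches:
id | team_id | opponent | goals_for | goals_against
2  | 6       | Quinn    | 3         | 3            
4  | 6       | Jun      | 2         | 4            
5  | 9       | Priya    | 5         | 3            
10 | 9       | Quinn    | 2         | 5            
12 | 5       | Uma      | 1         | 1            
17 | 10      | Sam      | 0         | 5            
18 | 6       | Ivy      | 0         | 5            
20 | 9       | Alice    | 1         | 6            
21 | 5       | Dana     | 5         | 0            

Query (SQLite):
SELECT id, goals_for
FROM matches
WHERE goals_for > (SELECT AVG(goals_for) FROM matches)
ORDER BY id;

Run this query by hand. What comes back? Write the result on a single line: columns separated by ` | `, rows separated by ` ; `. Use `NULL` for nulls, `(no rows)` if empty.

2 | 3 ; 5 | 5 ; 21 | 5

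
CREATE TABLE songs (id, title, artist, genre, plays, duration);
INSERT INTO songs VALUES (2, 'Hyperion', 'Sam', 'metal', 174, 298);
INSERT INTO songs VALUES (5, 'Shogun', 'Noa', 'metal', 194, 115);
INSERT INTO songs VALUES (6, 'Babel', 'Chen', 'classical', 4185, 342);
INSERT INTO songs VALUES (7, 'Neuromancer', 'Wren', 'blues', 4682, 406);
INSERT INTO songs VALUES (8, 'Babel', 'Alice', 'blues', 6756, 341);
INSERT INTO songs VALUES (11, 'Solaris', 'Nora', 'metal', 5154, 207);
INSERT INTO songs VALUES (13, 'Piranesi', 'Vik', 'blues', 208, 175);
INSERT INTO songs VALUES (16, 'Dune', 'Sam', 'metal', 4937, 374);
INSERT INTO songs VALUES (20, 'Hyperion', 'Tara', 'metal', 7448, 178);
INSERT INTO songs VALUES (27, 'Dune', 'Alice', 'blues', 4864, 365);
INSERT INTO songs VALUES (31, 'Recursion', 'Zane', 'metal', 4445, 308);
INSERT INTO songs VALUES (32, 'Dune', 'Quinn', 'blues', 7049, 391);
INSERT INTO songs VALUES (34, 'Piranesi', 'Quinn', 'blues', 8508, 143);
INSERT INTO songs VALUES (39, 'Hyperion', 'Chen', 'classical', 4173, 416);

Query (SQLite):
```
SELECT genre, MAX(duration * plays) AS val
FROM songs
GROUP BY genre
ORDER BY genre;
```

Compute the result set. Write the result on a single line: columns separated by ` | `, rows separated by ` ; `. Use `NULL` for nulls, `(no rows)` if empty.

blues | 2756159 ; classical | 1735968 ; metal | 1846438

For each row compute duration * plays.
Group by genre; take MAX of the expression per group.
  blues: ids {7, 8, 13, 27, 32, 34} → MAX(duration * plays)=2756159
  classical: ids {6, 39} → MAX(duration * plays)=1735968
  metal: ids {2, 5, 11, 16, 20, 31} → MAX(duration * plays)=1846438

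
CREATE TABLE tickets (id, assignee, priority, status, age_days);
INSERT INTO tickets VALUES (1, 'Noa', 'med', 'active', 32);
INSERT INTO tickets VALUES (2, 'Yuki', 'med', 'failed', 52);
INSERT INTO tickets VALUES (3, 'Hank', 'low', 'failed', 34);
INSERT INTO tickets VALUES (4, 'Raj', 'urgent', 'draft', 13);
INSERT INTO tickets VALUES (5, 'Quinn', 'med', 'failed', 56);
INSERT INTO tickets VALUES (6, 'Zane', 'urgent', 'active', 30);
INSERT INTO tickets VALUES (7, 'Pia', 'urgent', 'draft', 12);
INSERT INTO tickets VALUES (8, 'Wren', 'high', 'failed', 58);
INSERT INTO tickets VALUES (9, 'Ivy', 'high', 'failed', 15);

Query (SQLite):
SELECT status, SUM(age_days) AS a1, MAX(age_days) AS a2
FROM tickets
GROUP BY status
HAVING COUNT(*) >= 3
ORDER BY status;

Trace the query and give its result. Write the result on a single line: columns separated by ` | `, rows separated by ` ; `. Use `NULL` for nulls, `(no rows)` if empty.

failed | 215 | 58

Group tickets by status.
Per group compute: SUM(age_days), MAX(age_days).
HAVING: drop groups with fewer than 3 rows.
  active: ids {1, 6} → SUM(age_days)=62, MAX(age_days)=32
  draft: ids {4, 7} → SUM(age_days)=25, MAX(age_days)=13
  failed: ids {2, 3, 5, 8, 9} → SUM(age_days)=215, MAX(age_days)=58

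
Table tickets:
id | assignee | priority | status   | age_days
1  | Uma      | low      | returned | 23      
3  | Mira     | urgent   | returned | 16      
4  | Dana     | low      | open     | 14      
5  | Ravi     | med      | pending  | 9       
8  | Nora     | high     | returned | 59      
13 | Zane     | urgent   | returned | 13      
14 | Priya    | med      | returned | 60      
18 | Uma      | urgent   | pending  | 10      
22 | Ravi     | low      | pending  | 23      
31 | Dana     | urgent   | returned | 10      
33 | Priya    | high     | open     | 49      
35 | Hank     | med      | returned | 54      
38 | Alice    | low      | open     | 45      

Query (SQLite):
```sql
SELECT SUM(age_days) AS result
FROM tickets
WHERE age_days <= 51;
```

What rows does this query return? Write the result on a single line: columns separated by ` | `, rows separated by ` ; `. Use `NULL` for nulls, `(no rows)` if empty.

Rows where age_days <= 51 → age_days values: [23, 16, 14, 9, 13, 10, 23, 10, 49, 45].
SUM of non-NULL values = 212.

212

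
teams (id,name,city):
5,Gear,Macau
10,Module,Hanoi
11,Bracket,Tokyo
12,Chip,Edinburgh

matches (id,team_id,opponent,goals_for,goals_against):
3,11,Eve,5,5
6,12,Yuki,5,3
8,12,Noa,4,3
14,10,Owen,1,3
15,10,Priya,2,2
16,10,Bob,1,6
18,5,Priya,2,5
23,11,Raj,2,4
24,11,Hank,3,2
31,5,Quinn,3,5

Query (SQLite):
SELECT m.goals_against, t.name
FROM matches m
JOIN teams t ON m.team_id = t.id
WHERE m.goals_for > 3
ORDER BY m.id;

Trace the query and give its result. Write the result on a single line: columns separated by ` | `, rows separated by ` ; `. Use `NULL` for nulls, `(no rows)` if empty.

Each matches row matches the teams row where team_id = teams.id.
Then keep rows with m.goals_for > 3.

5 | Bracket ; 3 | Chip ; 3 | Chip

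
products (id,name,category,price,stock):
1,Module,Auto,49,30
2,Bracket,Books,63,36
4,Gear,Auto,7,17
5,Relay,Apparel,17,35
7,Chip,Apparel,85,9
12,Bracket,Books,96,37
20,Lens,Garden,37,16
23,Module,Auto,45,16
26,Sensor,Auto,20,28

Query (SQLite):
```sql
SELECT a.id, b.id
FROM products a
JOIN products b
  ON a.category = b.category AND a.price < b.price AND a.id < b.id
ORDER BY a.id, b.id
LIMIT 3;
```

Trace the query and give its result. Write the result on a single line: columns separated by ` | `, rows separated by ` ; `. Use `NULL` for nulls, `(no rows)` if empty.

2 | 12 ; 4 | 23 ; 4 | 26

Pairs (a,b) with same category, a.price < b.price, a.id < b.id.
category groups: Apparel:{5,7} Auto:{1,4,23,26} Books:{2,12} Garden:{20}
Ordered by (a.id, b.id); first 3.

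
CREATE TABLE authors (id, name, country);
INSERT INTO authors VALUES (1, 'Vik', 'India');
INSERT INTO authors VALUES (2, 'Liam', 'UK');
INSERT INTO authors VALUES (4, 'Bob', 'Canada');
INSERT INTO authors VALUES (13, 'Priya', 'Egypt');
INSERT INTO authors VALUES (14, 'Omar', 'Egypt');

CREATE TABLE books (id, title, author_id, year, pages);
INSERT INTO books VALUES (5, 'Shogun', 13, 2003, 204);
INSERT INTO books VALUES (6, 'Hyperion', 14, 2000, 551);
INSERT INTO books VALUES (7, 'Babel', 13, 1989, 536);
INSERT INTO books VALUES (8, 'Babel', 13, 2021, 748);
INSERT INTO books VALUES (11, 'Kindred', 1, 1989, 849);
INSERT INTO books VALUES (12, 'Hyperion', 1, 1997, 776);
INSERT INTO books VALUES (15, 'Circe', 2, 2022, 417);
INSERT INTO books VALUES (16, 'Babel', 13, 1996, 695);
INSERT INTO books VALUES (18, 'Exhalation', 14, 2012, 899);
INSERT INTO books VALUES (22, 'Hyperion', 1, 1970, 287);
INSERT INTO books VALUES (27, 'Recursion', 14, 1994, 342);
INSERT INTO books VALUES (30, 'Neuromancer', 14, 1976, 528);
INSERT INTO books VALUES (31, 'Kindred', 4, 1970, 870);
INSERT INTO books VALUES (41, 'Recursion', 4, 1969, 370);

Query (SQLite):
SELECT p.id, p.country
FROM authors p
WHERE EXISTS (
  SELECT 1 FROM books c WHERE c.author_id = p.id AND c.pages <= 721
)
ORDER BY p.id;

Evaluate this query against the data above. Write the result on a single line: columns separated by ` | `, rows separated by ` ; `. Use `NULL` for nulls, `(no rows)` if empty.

For each authors row, check whether any books with matching author_id has pages <= 721.
Keep rows where that is true.

1 | India ; 2 | UK ; 4 | Canada ; 13 | Egypt ; 14 | Egypt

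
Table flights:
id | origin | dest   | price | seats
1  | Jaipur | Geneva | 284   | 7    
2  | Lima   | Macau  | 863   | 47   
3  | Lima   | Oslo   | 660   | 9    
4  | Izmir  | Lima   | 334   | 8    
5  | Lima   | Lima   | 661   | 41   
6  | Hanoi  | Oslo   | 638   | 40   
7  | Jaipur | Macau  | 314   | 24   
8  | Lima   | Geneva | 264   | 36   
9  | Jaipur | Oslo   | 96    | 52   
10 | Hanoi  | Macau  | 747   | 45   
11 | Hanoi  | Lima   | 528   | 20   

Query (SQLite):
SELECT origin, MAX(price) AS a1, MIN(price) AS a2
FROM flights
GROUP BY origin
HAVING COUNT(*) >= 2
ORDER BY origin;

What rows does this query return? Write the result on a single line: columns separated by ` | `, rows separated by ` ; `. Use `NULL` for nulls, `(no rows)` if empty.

Group flights by origin.
Per group compute: MAX(price), MIN(price).
HAVING: drop groups with fewer than 2 rows.
  Hanoi: ids {6, 10, 11} → MAX(price)=747, MIN(price)=528
  Izmir: ids {4} → MAX(price)=334, MIN(price)=334
  Jaipur: ids {1, 7, 9} → MAX(price)=314, MIN(price)=96
  Lima: ids {2, 3, 5, 8} → MAX(price)=863, MIN(price)=264

Hanoi | 747 | 528 ; Jaipur | 314 | 96 ; Lima | 863 | 264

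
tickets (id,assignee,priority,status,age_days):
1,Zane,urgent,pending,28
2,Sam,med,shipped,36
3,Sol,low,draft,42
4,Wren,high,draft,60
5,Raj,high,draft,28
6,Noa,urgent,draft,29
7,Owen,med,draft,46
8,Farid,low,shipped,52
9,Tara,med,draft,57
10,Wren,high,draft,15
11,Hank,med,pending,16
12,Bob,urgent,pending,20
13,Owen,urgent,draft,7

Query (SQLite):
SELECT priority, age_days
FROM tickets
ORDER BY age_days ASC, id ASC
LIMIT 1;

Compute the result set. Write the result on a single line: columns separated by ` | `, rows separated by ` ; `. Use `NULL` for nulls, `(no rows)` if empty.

urgent | 7

Sort by age_days asc, tiebreak id asc: (7, id=13), (15, id=10), (16, id=11), (20, id=12) …. Take first 1.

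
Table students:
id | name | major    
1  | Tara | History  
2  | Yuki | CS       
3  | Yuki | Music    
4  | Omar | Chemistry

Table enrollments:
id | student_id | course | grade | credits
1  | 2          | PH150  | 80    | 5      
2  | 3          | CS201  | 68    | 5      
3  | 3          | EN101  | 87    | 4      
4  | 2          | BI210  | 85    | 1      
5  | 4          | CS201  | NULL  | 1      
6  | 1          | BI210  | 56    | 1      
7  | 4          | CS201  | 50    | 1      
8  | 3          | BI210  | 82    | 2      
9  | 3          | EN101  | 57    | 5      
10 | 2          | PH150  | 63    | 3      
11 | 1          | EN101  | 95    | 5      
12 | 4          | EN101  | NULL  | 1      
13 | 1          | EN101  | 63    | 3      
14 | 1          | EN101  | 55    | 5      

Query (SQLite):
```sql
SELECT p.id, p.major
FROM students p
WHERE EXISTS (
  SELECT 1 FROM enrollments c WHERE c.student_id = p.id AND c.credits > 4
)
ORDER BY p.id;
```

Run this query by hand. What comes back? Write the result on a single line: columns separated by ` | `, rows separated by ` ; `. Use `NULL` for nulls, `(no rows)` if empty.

1 | History ; 2 | CS ; 3 | Music

For each students row, check whether any enrollments with matching student_id has credits > 4.
Keep rows where that is true.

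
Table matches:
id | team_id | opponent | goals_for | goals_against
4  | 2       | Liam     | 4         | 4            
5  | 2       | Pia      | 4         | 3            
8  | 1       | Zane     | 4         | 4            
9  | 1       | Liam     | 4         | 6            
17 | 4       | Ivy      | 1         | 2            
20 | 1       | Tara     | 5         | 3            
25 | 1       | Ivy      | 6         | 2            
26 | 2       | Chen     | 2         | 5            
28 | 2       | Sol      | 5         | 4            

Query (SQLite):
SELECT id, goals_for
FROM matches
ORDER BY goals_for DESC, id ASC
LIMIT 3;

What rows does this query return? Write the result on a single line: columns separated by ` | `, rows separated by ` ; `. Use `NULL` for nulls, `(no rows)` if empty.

25 | 6 ; 20 | 5 ; 28 | 5

Sort by goals_for desc, tiebreak id asc: (6, id=25), (5, id=20), (5, id=28), (4, id=4), (4, id=5), (4, id=8) …. Take first 3.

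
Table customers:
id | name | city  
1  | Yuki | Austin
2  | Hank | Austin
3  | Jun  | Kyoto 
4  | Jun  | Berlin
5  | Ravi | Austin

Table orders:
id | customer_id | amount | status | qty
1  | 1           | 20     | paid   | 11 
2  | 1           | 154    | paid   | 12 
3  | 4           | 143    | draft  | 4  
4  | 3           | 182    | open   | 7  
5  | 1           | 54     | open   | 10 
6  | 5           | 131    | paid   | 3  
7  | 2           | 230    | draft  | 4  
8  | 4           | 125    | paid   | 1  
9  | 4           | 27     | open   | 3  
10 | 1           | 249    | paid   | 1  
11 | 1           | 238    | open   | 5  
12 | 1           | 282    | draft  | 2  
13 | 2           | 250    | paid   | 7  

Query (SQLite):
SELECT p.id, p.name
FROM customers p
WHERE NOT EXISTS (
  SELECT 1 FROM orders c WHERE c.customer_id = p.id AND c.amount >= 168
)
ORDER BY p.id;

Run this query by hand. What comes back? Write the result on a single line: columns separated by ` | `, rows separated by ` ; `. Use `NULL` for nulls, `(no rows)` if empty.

4 | Jun ; 5 | Ravi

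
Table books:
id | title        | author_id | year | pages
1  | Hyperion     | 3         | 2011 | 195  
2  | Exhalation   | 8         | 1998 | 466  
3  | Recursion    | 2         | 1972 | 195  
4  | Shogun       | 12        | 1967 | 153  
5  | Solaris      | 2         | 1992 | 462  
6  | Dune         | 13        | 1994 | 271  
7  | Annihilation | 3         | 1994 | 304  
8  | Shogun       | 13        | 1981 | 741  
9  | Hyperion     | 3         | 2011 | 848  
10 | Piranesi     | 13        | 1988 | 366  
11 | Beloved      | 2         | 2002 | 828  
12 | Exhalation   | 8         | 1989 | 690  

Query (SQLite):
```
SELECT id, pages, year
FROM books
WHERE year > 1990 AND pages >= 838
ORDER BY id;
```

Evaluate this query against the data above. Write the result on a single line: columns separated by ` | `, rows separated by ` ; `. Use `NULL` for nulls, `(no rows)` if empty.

9 | 848 | 2011

year > 1990: ids {1, 2, 5, 6, 7, 9, 11}
pages >= 838: ids {9}
Combine with AND.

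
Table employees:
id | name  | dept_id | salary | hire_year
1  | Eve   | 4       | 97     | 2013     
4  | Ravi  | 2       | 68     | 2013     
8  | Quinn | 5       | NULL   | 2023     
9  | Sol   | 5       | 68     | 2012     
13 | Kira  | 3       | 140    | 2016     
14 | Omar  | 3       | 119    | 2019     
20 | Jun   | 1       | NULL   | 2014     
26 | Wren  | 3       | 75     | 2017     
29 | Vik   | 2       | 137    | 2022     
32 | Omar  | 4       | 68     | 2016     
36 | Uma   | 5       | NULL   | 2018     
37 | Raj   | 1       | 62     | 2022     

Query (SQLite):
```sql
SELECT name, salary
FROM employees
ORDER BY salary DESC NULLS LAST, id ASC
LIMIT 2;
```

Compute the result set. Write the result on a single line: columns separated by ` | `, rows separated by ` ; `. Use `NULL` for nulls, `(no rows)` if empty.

Kira | 140 ; Vik | 137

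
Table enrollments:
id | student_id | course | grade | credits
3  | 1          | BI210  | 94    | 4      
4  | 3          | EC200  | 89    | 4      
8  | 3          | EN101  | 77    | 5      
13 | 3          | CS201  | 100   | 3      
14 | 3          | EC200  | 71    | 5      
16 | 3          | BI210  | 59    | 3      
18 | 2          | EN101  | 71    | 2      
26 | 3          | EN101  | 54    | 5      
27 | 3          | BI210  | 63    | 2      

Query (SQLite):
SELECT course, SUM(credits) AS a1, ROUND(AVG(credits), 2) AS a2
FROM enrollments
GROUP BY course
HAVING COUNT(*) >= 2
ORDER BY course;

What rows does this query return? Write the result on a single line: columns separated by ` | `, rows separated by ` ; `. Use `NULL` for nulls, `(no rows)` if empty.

BI210 | 9 | 3 ; EC200 | 9 | 4.5 ; EN101 | 12 | 4

Group enrollments by course.
Per group compute: SUM(credits), ROUND(AVG(credits), 2).
HAVING: drop groups with fewer than 2 rows.
  BI210: ids {3, 16, 27} → SUM(credits)=9, ROUND(AVG(credits), 2)=3
  CS201: ids {13} → SUM(credits)=3, ROUND(AVG(credits), 2)=3
  EC200: ids {4, 14} → SUM(credits)=9, ROUND(AVG(credits), 2)=4.5
  EN101: ids {8, 18, 26} → SUM(credits)=12, ROUND(AVG(credits), 2)=4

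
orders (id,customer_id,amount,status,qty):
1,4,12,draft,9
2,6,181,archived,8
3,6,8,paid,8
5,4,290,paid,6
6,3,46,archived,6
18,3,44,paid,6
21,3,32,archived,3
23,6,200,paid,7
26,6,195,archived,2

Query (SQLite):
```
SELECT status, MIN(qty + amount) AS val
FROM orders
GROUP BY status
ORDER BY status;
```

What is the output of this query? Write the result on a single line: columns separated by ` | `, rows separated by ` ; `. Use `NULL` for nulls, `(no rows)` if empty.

archived | 35 ; draft | 21 ; paid | 16

For each row compute qty + amount.
Group by status; take MIN of the expression per group.
  archived: ids {2, 6, 21, 26} → MIN(qty + amount)=35
  draft: ids {1} → MIN(qty + amount)=21
  paid: ids {3, 5, 18, 23} → MIN(qty + amount)=16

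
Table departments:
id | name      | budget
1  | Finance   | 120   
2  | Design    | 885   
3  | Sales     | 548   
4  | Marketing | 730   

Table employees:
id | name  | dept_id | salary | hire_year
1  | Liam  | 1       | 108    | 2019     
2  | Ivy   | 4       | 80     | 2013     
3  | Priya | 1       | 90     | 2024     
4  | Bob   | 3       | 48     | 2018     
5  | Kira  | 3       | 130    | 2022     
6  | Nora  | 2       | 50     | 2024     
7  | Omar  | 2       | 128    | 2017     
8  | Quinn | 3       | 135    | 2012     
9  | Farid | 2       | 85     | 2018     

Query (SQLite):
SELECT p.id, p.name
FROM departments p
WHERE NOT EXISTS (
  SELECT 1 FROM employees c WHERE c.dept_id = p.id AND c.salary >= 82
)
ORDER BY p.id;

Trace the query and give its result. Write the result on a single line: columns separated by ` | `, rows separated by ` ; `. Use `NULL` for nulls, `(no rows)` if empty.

For each departments row, check whether any employees with matching dept_id has salary >= 82.
Keep rows where that is false.

4 | Marketing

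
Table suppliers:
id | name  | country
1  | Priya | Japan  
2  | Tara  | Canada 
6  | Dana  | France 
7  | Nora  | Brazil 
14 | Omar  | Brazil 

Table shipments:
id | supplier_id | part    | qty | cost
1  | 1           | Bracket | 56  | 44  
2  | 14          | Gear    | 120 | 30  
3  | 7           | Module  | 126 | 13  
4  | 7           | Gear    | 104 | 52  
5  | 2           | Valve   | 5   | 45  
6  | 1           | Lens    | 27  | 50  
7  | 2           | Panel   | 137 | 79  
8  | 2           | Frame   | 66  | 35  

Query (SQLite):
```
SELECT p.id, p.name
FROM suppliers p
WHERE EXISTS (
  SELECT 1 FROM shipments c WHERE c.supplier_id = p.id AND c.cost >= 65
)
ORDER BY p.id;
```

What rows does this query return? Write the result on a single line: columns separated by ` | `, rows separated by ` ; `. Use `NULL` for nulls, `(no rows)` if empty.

For each suppliers row, check whether any shipments with matching supplier_id has cost >= 65.
Keep rows where that is true.

2 | Tara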